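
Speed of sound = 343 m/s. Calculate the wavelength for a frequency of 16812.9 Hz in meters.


Given values:
  c = 343 m/s, f = 16812.9 Hz
Formula: lambda = c / f
lambda = 343 / 16812.9
lambda = 0.0204

0.0204 m


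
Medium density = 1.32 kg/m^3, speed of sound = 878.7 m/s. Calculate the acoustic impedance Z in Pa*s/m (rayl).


Given values:
  rho = 1.32 kg/m^3
  c = 878.7 m/s
Formula: Z = rho * c
Z = 1.32 * 878.7
Z = 1159.88

1159.88 rayl


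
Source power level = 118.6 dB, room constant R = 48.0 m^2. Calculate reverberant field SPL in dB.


Given values:
  Lw = 118.6 dB, R = 48.0 m^2
Formula: SPL = Lw + 10 * log10(4 / R)
Compute 4 / R = 4 / 48.0 = 0.083333
Compute 10 * log10(0.083333) = -10.7918
SPL = 118.6 + (-10.7918) = 107.81

107.81 dB


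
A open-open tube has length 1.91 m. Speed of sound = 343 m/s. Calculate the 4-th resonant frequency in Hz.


Given values:
  Tube type: open-open, L = 1.91 m, c = 343 m/s, n = 4
Formula: f_n = n * c / (2 * L)
Compute 2 * L = 2 * 1.91 = 3.82
f = 4 * 343 / 3.82
f = 359.16

359.16 Hz


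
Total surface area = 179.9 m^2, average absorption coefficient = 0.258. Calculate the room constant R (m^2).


Given values:
  S = 179.9 m^2, alpha = 0.258
Formula: R = S * alpha / (1 - alpha)
Numerator: 179.9 * 0.258 = 46.4142
Denominator: 1 - 0.258 = 0.742
R = 46.4142 / 0.742 = 62.55

62.55 m^2


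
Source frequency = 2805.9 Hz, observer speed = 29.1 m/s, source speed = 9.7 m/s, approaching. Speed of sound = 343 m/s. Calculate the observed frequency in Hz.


Given values:
  f_s = 2805.9 Hz, v_o = 29.1 m/s, v_s = 9.7 m/s
  Direction: approaching
Formula: f_o = f_s * (c + v_o) / (c - v_s)
Numerator: c + v_o = 343 + 29.1 = 372.1
Denominator: c - v_s = 343 - 9.7 = 333.3
f_o = 2805.9 * 372.1 / 333.3 = 3132.54

3132.54 Hz


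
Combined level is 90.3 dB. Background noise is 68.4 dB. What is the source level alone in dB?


Given values:
  L_total = 90.3 dB, L_bg = 68.4 dB
Formula: L_source = 10 * log10(10^(L_total/10) - 10^(L_bg/10))
Convert to linear:
  10^(90.3/10) = 1071519305.2376
  10^(68.4/10) = 6918309.7092
Difference: 1071519305.2376 - 6918309.7092 = 1064600995.5284
L_source = 10 * log10(1064600995.5284) = 90.27

90.27 dB


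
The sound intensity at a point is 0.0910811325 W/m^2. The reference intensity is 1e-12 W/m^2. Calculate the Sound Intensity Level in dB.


Given values:
  I = 0.0910811325 W/m^2
  I_ref = 1e-12 W/m^2
Formula: SIL = 10 * log10(I / I_ref)
Compute ratio: I / I_ref = 91081132500
Compute log10: log10(91081132500) = 10.959428
Multiply: SIL = 10 * 10.959428 = 109.59

109.59 dB


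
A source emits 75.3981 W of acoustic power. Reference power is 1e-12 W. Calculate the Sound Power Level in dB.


Given values:
  W = 75.3981 W
  W_ref = 1e-12 W
Formula: SWL = 10 * log10(W / W_ref)
Compute ratio: W / W_ref = 75398100000000
Compute log10: log10(75398100000000) = 13.87736
Multiply: SWL = 10 * 13.87736 = 138.77

138.77 dB


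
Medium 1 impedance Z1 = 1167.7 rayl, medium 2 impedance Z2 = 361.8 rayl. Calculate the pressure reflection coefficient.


Given values:
  Z1 = 1167.7 rayl, Z2 = 361.8 rayl
Formula: R = (Z2 - Z1) / (Z2 + Z1)
Numerator: Z2 - Z1 = 361.8 - 1167.7 = -805.9
Denominator: Z2 + Z1 = 361.8 + 1167.7 = 1529.5
R = -805.9 / 1529.5 = -0.5269

-0.5269


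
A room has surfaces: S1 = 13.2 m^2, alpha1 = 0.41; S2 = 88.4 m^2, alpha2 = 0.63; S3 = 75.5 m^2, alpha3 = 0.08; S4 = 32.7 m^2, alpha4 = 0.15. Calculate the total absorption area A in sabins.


Given surfaces:
  Surface 1: 13.2 * 0.41 = 5.412
  Surface 2: 88.4 * 0.63 = 55.692
  Surface 3: 75.5 * 0.08 = 6.04
  Surface 4: 32.7 * 0.15 = 4.905
Formula: A = sum(Si * alpha_i)
A = 5.412 + 55.692 + 6.04 + 4.905
A = 72.05

72.05 sabins


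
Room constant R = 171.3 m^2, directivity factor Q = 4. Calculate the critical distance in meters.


Given values:
  R = 171.3 m^2, Q = 4
Formula: d_c = 0.141 * sqrt(Q * R)
Compute Q * R = 4 * 171.3 = 685.2
Compute sqrt(685.2) = 26.1763
d_c = 0.141 * 26.1763 = 3.691

3.691 m


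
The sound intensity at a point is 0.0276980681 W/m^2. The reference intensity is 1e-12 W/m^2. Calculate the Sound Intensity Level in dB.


Given values:
  I = 0.0276980681 W/m^2
  I_ref = 1e-12 W/m^2
Formula: SIL = 10 * log10(I / I_ref)
Compute ratio: I / I_ref = 27698068100
Compute log10: log10(27698068100) = 10.442449
Multiply: SIL = 10 * 10.442449 = 104.42

104.42 dB


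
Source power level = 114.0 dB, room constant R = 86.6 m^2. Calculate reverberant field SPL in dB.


Given values:
  Lw = 114.0 dB, R = 86.6 m^2
Formula: SPL = Lw + 10 * log10(4 / R)
Compute 4 / R = 4 / 86.6 = 0.046189
Compute 10 * log10(0.046189) = -13.3546
SPL = 114.0 + (-13.3546) = 100.65

100.65 dB


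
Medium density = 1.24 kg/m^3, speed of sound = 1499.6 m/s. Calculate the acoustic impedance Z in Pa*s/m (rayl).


Given values:
  rho = 1.24 kg/m^3
  c = 1499.6 m/s
Formula: Z = rho * c
Z = 1.24 * 1499.6
Z = 1859.5

1859.5 rayl


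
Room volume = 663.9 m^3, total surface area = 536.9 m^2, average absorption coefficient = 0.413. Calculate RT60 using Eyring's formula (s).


Given values:
  V = 663.9 m^3, S = 536.9 m^2, alpha = 0.413
Formula: RT60 = 0.161 * V / (-S * ln(1 - alpha))
Compute ln(1 - 0.413) = ln(0.587) = -0.53273
Denominator: -536.9 * -0.53273 = 286.0227
Numerator: 0.161 * 663.9 = 106.8879
RT60 = 106.8879 / 286.0227 = 0.374

0.374 s


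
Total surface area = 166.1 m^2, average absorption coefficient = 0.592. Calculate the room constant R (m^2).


Given values:
  S = 166.1 m^2, alpha = 0.592
Formula: R = S * alpha / (1 - alpha)
Numerator: 166.1 * 0.592 = 98.3312
Denominator: 1 - 0.592 = 0.408
R = 98.3312 / 0.408 = 241.01

241.01 m^2


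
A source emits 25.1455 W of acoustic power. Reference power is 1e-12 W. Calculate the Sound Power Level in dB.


Given values:
  W = 25.1455 W
  W_ref = 1e-12 W
Formula: SWL = 10 * log10(W / W_ref)
Compute ratio: W / W_ref = 25145500000000
Compute log10: log10(25145500000000) = 13.40046
Multiply: SWL = 10 * 13.40046 = 134.0

134.0 dB


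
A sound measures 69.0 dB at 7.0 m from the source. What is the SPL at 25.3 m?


Given values:
  SPL1 = 69.0 dB, r1 = 7.0 m, r2 = 25.3 m
Formula: SPL2 = SPL1 - 20 * log10(r2 / r1)
Compute ratio: r2 / r1 = 25.3 / 7.0 = 3.6143
Compute log10: log10(3.6143) = 0.558024
Compute drop: 20 * 0.558024 = 11.1605
SPL2 = 69.0 - 11.1605 = 57.84

57.84 dB


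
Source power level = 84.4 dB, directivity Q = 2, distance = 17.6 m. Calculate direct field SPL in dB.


Given values:
  Lw = 84.4 dB, Q = 2, r = 17.6 m
Formula: SPL = Lw + 10 * log10(Q / (4 * pi * r^2))
Compute 4 * pi * r^2 = 4 * pi * 17.6^2 = 3892.559
Compute Q / denom = 2 / 3892.559 = 0.0005138
Compute 10 * log10(0.0005138) = -32.8921
SPL = 84.4 + (-32.8921) = 51.51

51.51 dB


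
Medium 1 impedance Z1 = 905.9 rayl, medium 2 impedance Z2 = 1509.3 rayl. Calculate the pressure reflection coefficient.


Given values:
  Z1 = 905.9 rayl, Z2 = 1509.3 rayl
Formula: R = (Z2 - Z1) / (Z2 + Z1)
Numerator: Z2 - Z1 = 1509.3 - 905.9 = 603.4
Denominator: Z2 + Z1 = 1509.3 + 905.9 = 2415.2
R = 603.4 / 2415.2 = 0.2498

0.2498


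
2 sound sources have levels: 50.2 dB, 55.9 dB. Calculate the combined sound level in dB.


Formula: L_total = 10 * log10( sum(10^(Li/10)) )
  Source 1: 10^(50.2/10) = 104712.8548
  Source 2: 10^(55.9/10) = 389045.145
Sum of linear values = 493757.9998
L_total = 10 * log10(493757.9998) = 56.94

56.94 dB


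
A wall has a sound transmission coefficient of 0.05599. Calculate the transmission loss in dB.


Given values:
  tau = 0.05599
Formula: TL = 10 * log10(1 / tau)
Compute 1 / tau = 1 / 0.05599 = 17.8603
Compute log10(17.8603) = 1.251889
TL = 10 * 1.251889 = 12.52

12.52 dB


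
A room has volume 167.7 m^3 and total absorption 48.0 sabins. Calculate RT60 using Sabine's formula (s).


Given values:
  V = 167.7 m^3
  A = 48.0 sabins
Formula: RT60 = 0.161 * V / A
Numerator: 0.161 * 167.7 = 26.9997
RT60 = 26.9997 / 48.0 = 0.562

0.562 s


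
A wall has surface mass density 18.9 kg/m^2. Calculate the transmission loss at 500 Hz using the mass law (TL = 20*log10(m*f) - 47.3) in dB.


Given values:
  m = 18.9 kg/m^2, f = 500 Hz
Formula: TL = 20 * log10(m * f) - 47.3
Compute m * f = 18.9 * 500 = 9450.0
Compute log10(9450.0) = 3.975432
Compute 20 * 3.975432 = 79.5086
TL = 79.5086 - 47.3 = 32.21

32.21 dB


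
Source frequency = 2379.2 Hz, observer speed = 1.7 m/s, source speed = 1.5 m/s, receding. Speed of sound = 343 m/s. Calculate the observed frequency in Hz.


Given values:
  f_s = 2379.2 Hz, v_o = 1.7 m/s, v_s = 1.5 m/s
  Direction: receding
Formula: f_o = f_s * (c - v_o) / (c + v_s)
Numerator: c - v_o = 343 - 1.7 = 341.3
Denominator: c + v_s = 343 + 1.5 = 344.5
f_o = 2379.2 * 341.3 / 344.5 = 2357.1

2357.1 Hz


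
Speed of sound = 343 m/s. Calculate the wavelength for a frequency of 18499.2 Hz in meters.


Given values:
  c = 343 m/s, f = 18499.2 Hz
Formula: lambda = c / f
lambda = 343 / 18499.2
lambda = 0.0185

0.0185 m


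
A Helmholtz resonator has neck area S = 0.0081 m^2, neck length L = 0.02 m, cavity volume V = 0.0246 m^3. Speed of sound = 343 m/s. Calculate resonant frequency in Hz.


Given values:
  S = 0.0081 m^2, L = 0.02 m, V = 0.0246 m^3, c = 343 m/s
Formula: f = (c / (2*pi)) * sqrt(S / (V * L))
Compute V * L = 0.0246 * 0.02 = 0.000492
Compute S / (V * L) = 0.0081 / 0.000492 = 16.4634
Compute sqrt(16.4634) = 4.057512
Compute c / (2*pi) = 343 / 6.283185 = 54.590148
f = 54.590148 * 4.057512 = 221.5

221.5 Hz


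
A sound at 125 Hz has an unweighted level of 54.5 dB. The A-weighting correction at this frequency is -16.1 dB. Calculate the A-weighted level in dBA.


Given values:
  SPL = 54.5 dB
  A-weighting at 125 Hz = -16.1 dB
Formula: L_A = SPL + A_weight
L_A = 54.5 + (-16.1)
L_A = 38.4

38.4 dBA


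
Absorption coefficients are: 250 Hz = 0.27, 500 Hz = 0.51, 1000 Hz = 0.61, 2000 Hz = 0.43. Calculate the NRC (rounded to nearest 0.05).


Given values:
  a_250 = 0.27, a_500 = 0.51
  a_1000 = 0.61, a_2000 = 0.43
Formula: NRC = (a250 + a500 + a1000 + a2000) / 4
Sum = 0.27 + 0.51 + 0.61 + 0.43 = 1.82
NRC = 1.82 / 4 = 0.455
Rounded to nearest 0.05: 0.45

0.45


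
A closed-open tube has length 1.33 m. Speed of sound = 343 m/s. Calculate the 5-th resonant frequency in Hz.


Given values:
  Tube type: closed-open, L = 1.33 m, c = 343 m/s, n = 5
Formula: f_n = (2n - 1) * c / (4 * L)
Compute 2n - 1 = 2*5 - 1 = 9
Compute 4 * L = 4 * 1.33 = 5.32
f = 9 * 343 / 5.32
f = 580.26

580.26 Hz


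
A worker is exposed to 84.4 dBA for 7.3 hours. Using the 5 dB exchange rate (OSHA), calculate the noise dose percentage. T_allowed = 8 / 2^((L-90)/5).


Given values:
  L = 84.4 dBA, T = 7.3 hours
Formula: T_allowed = 8 / 2^((L - 90) / 5)
Compute exponent: (84.4 - 90) / 5 = -1.12
Compute 2^(-1.12) = 0.460094
T_allowed = 8 / 0.460094 = 17.387751 hours
Dose = (T / T_allowed) * 100
Dose = (7.3 / 17.387751) * 100 = 41.98

41.98 %


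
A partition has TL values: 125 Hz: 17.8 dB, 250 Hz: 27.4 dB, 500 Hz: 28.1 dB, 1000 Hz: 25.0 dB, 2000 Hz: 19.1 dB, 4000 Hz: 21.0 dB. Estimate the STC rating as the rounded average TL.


Given TL values at each frequency:
  125 Hz: 17.8 dB
  250 Hz: 27.4 dB
  500 Hz: 28.1 dB
  1000 Hz: 25.0 dB
  2000 Hz: 19.1 dB
  4000 Hz: 21.0 dB
Formula: STC ~ round(average of TL values)
Sum = 17.8 + 27.4 + 28.1 + 25.0 + 19.1 + 21.0 = 138.4
Average = 138.4 / 6 = 23.07
Rounded: 23

23


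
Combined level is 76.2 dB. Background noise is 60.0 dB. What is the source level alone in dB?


Given values:
  L_total = 76.2 dB, L_bg = 60.0 dB
Formula: L_source = 10 * log10(10^(L_total/10) - 10^(L_bg/10))
Convert to linear:
  10^(76.2/10) = 41686938.347
  10^(60.0/10) = 1000000.0
Difference: 41686938.347 - 1000000.0 = 40686938.347
L_source = 10 * log10(40686938.347) = 76.09

76.09 dB


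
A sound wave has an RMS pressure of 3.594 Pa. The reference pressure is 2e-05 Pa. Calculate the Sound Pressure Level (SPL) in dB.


Given values:
  p = 3.594 Pa
  p_ref = 2e-05 Pa
Formula: SPL = 20 * log10(p / p_ref)
Compute ratio: p / p_ref = 3.594 / 2e-05 = 179700
Compute log10: log10(179700) = 5.254548
Multiply: SPL = 20 * 5.254548 = 105.09

105.09 dB


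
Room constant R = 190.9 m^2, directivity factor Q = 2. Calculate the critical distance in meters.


Given values:
  R = 190.9 m^2, Q = 2
Formula: d_c = 0.141 * sqrt(Q * R)
Compute Q * R = 2 * 190.9 = 381.8
Compute sqrt(381.8) = 19.5397
d_c = 0.141 * 19.5397 = 2.755

2.755 m


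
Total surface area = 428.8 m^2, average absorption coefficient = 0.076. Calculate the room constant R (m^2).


Given values:
  S = 428.8 m^2, alpha = 0.076
Formula: R = S * alpha / (1 - alpha)
Numerator: 428.8 * 0.076 = 32.5888
Denominator: 1 - 0.076 = 0.924
R = 32.5888 / 0.924 = 35.27

35.27 m^2


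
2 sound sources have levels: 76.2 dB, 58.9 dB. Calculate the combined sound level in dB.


Formula: L_total = 10 * log10( sum(10^(Li/10)) )
  Source 1: 10^(76.2/10) = 41686938.347
  Source 2: 10^(58.9/10) = 776247.1166
Sum of linear values = 42463185.4636
L_total = 10 * log10(42463185.4636) = 76.28

76.28 dB


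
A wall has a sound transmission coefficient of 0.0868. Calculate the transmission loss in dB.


Given values:
  tau = 0.0868
Formula: TL = 10 * log10(1 / tau)
Compute 1 / tau = 1 / 0.0868 = 11.5207
Compute log10(11.5207) = 1.061479
TL = 10 * 1.061479 = 10.61

10.61 dB


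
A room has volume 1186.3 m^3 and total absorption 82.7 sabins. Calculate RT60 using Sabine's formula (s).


Given values:
  V = 1186.3 m^3
  A = 82.7 sabins
Formula: RT60 = 0.161 * V / A
Numerator: 0.161 * 1186.3 = 190.9943
RT60 = 190.9943 / 82.7 = 2.309

2.309 s


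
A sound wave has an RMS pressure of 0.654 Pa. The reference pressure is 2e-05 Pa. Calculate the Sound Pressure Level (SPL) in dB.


Given values:
  p = 0.654 Pa
  p_ref = 2e-05 Pa
Formula: SPL = 20 * log10(p / p_ref)
Compute ratio: p / p_ref = 0.654 / 2e-05 = 32700
Compute log10: log10(32700) = 4.514548
Multiply: SPL = 20 * 4.514548 = 90.29

90.29 dB


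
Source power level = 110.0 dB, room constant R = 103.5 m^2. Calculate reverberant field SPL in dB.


Given values:
  Lw = 110.0 dB, R = 103.5 m^2
Formula: SPL = Lw + 10 * log10(4 / R)
Compute 4 / R = 4 / 103.5 = 0.038647
Compute 10 * log10(0.038647) = -14.1288
SPL = 110.0 + (-14.1288) = 95.87

95.87 dB


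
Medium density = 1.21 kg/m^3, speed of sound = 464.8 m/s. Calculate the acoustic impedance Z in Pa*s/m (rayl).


Given values:
  rho = 1.21 kg/m^3
  c = 464.8 m/s
Formula: Z = rho * c
Z = 1.21 * 464.8
Z = 562.41

562.41 rayl


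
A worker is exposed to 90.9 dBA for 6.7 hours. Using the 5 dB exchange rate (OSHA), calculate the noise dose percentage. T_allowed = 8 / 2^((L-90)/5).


Given values:
  L = 90.9 dBA, T = 6.7 hours
Formula: T_allowed = 8 / 2^((L - 90) / 5)
Compute exponent: (90.9 - 90) / 5 = 0.18
Compute 2^(0.18) = 1.132884
T_allowed = 8 / 1.132884 = 7.061623 hours
Dose = (T / T_allowed) * 100
Dose = (6.7 / 7.061623) * 100 = 94.88

94.88 %


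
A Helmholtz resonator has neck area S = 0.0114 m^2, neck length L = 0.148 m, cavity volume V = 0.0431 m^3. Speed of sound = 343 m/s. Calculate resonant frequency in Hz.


Given values:
  S = 0.0114 m^2, L = 0.148 m, V = 0.0431 m^3, c = 343 m/s
Formula: f = (c / (2*pi)) * sqrt(S / (V * L))
Compute V * L = 0.0431 * 0.148 = 0.0063788
Compute S / (V * L) = 0.0114 / 0.0063788 = 1.7872
Compute sqrt(1.7872) = 1.336862
Compute c / (2*pi) = 343 / 6.283185 = 54.590148
f = 54.590148 * 1.336862 = 72.98

72.98 Hz


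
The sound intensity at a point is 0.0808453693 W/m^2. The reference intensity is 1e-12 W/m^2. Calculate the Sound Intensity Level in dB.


Given values:
  I = 0.0808453693 W/m^2
  I_ref = 1e-12 W/m^2
Formula: SIL = 10 * log10(I / I_ref)
Compute ratio: I / I_ref = 80845369300
Compute log10: log10(80845369300) = 10.907655
Multiply: SIL = 10 * 10.907655 = 109.08

109.08 dB


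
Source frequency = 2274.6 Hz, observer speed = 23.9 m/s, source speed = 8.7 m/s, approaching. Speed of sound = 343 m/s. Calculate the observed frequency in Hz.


Given values:
  f_s = 2274.6 Hz, v_o = 23.9 m/s, v_s = 8.7 m/s
  Direction: approaching
Formula: f_o = f_s * (c + v_o) / (c - v_s)
Numerator: c + v_o = 343 + 23.9 = 366.9
Denominator: c - v_s = 343 - 8.7 = 334.3
f_o = 2274.6 * 366.9 / 334.3 = 2496.41

2496.41 Hz


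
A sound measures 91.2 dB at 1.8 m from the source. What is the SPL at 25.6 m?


Given values:
  SPL1 = 91.2 dB, r1 = 1.8 m, r2 = 25.6 m
Formula: SPL2 = SPL1 - 20 * log10(r2 / r1)
Compute ratio: r2 / r1 = 25.6 / 1.8 = 14.2222
Compute log10: log10(14.2222) = 1.152967
Compute drop: 20 * 1.152967 = 23.0593
SPL2 = 91.2 - 23.0593 = 68.14

68.14 dB


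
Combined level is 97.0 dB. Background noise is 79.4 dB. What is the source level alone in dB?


Given values:
  L_total = 97.0 dB, L_bg = 79.4 dB
Formula: L_source = 10 * log10(10^(L_total/10) - 10^(L_bg/10))
Convert to linear:
  10^(97.0/10) = 5011872336.2727
  10^(79.4/10) = 87096358.9956
Difference: 5011872336.2727 - 87096358.9956 = 4924775977.2771
L_source = 10 * log10(4924775977.2771) = 96.92

96.92 dB


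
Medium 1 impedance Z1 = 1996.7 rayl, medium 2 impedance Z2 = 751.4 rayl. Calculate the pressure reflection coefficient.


Given values:
  Z1 = 1996.7 rayl, Z2 = 751.4 rayl
Formula: R = (Z2 - Z1) / (Z2 + Z1)
Numerator: Z2 - Z1 = 751.4 - 1996.7 = -1245.3
Denominator: Z2 + Z1 = 751.4 + 1996.7 = 2748.1
R = -1245.3 / 2748.1 = -0.4531

-0.4531


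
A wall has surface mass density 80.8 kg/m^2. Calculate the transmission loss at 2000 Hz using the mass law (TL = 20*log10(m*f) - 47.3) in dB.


Given values:
  m = 80.8 kg/m^2, f = 2000 Hz
Formula: TL = 20 * log10(m * f) - 47.3
Compute m * f = 80.8 * 2000 = 161600.0
Compute log10(161600.0) = 5.208441
Compute 20 * 5.208441 = 104.1688
TL = 104.1688 - 47.3 = 56.87

56.87 dB


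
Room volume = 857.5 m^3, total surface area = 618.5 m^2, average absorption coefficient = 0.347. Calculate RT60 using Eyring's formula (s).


Given values:
  V = 857.5 m^3, S = 618.5 m^2, alpha = 0.347
Formula: RT60 = 0.161 * V / (-S * ln(1 - alpha))
Compute ln(1 - 0.347) = ln(0.653) = -0.426178
Denominator: -618.5 * -0.426178 = 263.5911
Numerator: 0.161 * 857.5 = 138.0575
RT60 = 138.0575 / 263.5911 = 0.524

0.524 s


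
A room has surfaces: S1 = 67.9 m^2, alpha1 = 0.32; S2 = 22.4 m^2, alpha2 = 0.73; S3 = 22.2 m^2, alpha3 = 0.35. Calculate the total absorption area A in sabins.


Given surfaces:
  Surface 1: 67.9 * 0.32 = 21.728
  Surface 2: 22.4 * 0.73 = 16.352
  Surface 3: 22.2 * 0.35 = 7.77
Formula: A = sum(Si * alpha_i)
A = 21.728 + 16.352 + 7.77
A = 45.85

45.85 sabins


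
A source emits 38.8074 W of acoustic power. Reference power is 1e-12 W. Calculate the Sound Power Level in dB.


Given values:
  W = 38.8074 W
  W_ref = 1e-12 W
Formula: SWL = 10 * log10(W / W_ref)
Compute ratio: W / W_ref = 38807400000000
Compute log10: log10(38807400000000) = 13.588915
Multiply: SWL = 10 * 13.588915 = 135.89

135.89 dB


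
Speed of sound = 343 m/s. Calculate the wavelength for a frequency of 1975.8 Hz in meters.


Given values:
  c = 343 m/s, f = 1975.8 Hz
Formula: lambda = c / f
lambda = 343 / 1975.8
lambda = 0.1736

0.1736 m


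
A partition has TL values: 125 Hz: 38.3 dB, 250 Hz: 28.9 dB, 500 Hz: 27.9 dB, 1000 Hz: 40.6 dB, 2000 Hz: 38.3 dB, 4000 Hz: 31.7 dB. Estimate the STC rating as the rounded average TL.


Given TL values at each frequency:
  125 Hz: 38.3 dB
  250 Hz: 28.9 dB
  500 Hz: 27.9 dB
  1000 Hz: 40.6 dB
  2000 Hz: 38.3 dB
  4000 Hz: 31.7 dB
Formula: STC ~ round(average of TL values)
Sum = 38.3 + 28.9 + 27.9 + 40.6 + 38.3 + 31.7 = 205.7
Average = 205.7 / 6 = 34.28
Rounded: 34

34


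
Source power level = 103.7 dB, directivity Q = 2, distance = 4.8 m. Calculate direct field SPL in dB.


Given values:
  Lw = 103.7 dB, Q = 2, r = 4.8 m
Formula: SPL = Lw + 10 * log10(Q / (4 * pi * r^2))
Compute 4 * pi * r^2 = 4 * pi * 4.8^2 = 289.5292
Compute Q / denom = 2 / 289.5292 = 0.00690777
Compute 10 * log10(0.00690777) = -21.6066
SPL = 103.7 + (-21.6066) = 82.09

82.09 dB


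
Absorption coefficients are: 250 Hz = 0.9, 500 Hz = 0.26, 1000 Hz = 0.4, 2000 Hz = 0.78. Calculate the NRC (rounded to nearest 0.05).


Given values:
  a_250 = 0.9, a_500 = 0.26
  a_1000 = 0.4, a_2000 = 0.78
Formula: NRC = (a250 + a500 + a1000 + a2000) / 4
Sum = 0.9 + 0.26 + 0.4 + 0.78 = 2.34
NRC = 2.34 / 4 = 0.585
Rounded to nearest 0.05: 0.6

0.6


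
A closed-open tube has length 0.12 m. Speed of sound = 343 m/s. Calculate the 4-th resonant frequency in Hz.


Given values:
  Tube type: closed-open, L = 0.12 m, c = 343 m/s, n = 4
Formula: f_n = (2n - 1) * c / (4 * L)
Compute 2n - 1 = 2*4 - 1 = 7
Compute 4 * L = 4 * 0.12 = 0.48
f = 7 * 343 / 0.48
f = 5002.08

5002.08 Hz


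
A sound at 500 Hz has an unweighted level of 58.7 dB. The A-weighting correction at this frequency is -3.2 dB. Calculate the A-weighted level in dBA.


Given values:
  SPL = 58.7 dB
  A-weighting at 500 Hz = -3.2 dB
Formula: L_A = SPL + A_weight
L_A = 58.7 + (-3.2)
L_A = 55.5

55.5 dBA


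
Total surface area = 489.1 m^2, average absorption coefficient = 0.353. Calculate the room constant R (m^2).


Given values:
  S = 489.1 m^2, alpha = 0.353
Formula: R = S * alpha / (1 - alpha)
Numerator: 489.1 * 0.353 = 172.6523
Denominator: 1 - 0.353 = 0.647
R = 172.6523 / 0.647 = 266.85

266.85 m^2


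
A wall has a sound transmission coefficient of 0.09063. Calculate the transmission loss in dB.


Given values:
  tau = 0.09063
Formula: TL = 10 * log10(1 / tau)
Compute 1 / tau = 1 / 0.09063 = 11.0339
Compute log10(11.0339) = 1.042729
TL = 10 * 1.042729 = 10.43

10.43 dB


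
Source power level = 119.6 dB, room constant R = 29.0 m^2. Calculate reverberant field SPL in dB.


Given values:
  Lw = 119.6 dB, R = 29.0 m^2
Formula: SPL = Lw + 10 * log10(4 / R)
Compute 4 / R = 4 / 29.0 = 0.137931
Compute 10 * log10(0.137931) = -8.6034
SPL = 119.6 + (-8.6034) = 111.0

111.0 dB


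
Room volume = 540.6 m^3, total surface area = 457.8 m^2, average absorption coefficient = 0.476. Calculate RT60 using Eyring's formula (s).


Given values:
  V = 540.6 m^3, S = 457.8 m^2, alpha = 0.476
Formula: RT60 = 0.161 * V / (-S * ln(1 - alpha))
Compute ln(1 - 0.476) = ln(0.524) = -0.646264
Denominator: -457.8 * -0.646264 = 295.8597
Numerator: 0.161 * 540.6 = 87.0366
RT60 = 87.0366 / 295.8597 = 0.294

0.294 s


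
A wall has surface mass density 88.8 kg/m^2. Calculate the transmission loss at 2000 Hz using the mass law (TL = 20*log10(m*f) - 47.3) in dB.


Given values:
  m = 88.8 kg/m^2, f = 2000 Hz
Formula: TL = 20 * log10(m * f) - 47.3
Compute m * f = 88.8 * 2000 = 177600.0
Compute log10(177600.0) = 5.249443
Compute 20 * 5.249443 = 104.9889
TL = 104.9889 - 47.3 = 57.69

57.69 dB


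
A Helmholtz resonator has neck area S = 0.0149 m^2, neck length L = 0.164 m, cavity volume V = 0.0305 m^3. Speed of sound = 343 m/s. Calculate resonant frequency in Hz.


Given values:
  S = 0.0149 m^2, L = 0.164 m, V = 0.0305 m^3, c = 343 m/s
Formula: f = (c / (2*pi)) * sqrt(S / (V * L))
Compute V * L = 0.0305 * 0.164 = 0.005002
Compute S / (V * L) = 0.0149 / 0.005002 = 2.9788
Compute sqrt(2.9788) = 1.72592
Compute c / (2*pi) = 343 / 6.283185 = 54.590148
f = 54.590148 * 1.72592 = 94.22

94.22 Hz


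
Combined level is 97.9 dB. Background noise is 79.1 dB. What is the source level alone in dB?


Given values:
  L_total = 97.9 dB, L_bg = 79.1 dB
Formula: L_source = 10 * log10(10^(L_total/10) - 10^(L_bg/10))
Convert to linear:
  10^(97.9/10) = 6165950018.6148
  10^(79.1/10) = 81283051.6164
Difference: 6165950018.6148 - 81283051.6164 = 6084666966.9984
L_source = 10 * log10(6084666966.9984) = 97.84

97.84 dB


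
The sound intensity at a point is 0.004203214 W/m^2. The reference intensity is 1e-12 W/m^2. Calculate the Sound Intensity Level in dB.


Given values:
  I = 0.004203214 W/m^2
  I_ref = 1e-12 W/m^2
Formula: SIL = 10 * log10(I / I_ref)
Compute ratio: I / I_ref = 4203214000
Compute log10: log10(4203214000) = 9.623582
Multiply: SIL = 10 * 9.623582 = 96.24

96.24 dB


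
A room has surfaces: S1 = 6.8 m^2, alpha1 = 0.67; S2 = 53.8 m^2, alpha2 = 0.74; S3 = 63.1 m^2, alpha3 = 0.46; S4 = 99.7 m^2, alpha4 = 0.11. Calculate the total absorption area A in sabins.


Given surfaces:
  Surface 1: 6.8 * 0.67 = 4.556
  Surface 2: 53.8 * 0.74 = 39.812
  Surface 3: 63.1 * 0.46 = 29.026
  Surface 4: 99.7 * 0.11 = 10.967
Formula: A = sum(Si * alpha_i)
A = 4.556 + 39.812 + 29.026 + 10.967
A = 84.36

84.36 sabins


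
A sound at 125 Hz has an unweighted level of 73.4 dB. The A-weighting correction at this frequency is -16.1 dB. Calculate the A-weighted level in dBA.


Given values:
  SPL = 73.4 dB
  A-weighting at 125 Hz = -16.1 dB
Formula: L_A = SPL + A_weight
L_A = 73.4 + (-16.1)
L_A = 57.3

57.3 dBA


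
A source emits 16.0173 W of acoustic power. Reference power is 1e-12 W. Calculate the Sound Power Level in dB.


Given values:
  W = 16.0173 W
  W_ref = 1e-12 W
Formula: SWL = 10 * log10(W / W_ref)
Compute ratio: W / W_ref = 16017300000000
Compute log10: log10(16017300000000) = 13.204589
Multiply: SWL = 10 * 13.204589 = 132.05

132.05 dB


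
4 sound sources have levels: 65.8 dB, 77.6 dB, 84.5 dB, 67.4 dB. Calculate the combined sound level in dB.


Formula: L_total = 10 * log10( sum(10^(Li/10)) )
  Source 1: 10^(65.8/10) = 3801893.9632
  Source 2: 10^(77.6/10) = 57543993.7337
  Source 3: 10^(84.5/10) = 281838293.1264
  Source 4: 10^(67.4/10) = 5495408.7386
Sum of linear values = 348679589.5619
L_total = 10 * log10(348679589.5619) = 85.42

85.42 dB


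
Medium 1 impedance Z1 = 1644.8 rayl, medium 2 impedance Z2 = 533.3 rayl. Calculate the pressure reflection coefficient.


Given values:
  Z1 = 1644.8 rayl, Z2 = 533.3 rayl
Formula: R = (Z2 - Z1) / (Z2 + Z1)
Numerator: Z2 - Z1 = 533.3 - 1644.8 = -1111.5
Denominator: Z2 + Z1 = 533.3 + 1644.8 = 2178.1
R = -1111.5 / 2178.1 = -0.5103

-0.5103


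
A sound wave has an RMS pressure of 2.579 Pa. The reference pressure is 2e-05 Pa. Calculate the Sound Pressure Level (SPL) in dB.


Given values:
  p = 2.579 Pa
  p_ref = 2e-05 Pa
Formula: SPL = 20 * log10(p / p_ref)
Compute ratio: p / p_ref = 2.579 / 2e-05 = 128950
Compute log10: log10(128950) = 5.110421
Multiply: SPL = 20 * 5.110421 = 102.21

102.21 dB


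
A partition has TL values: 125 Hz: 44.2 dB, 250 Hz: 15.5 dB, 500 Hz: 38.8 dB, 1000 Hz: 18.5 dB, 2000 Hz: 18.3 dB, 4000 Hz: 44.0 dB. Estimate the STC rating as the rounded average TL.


Given TL values at each frequency:
  125 Hz: 44.2 dB
  250 Hz: 15.5 dB
  500 Hz: 38.8 dB
  1000 Hz: 18.5 dB
  2000 Hz: 18.3 dB
  4000 Hz: 44.0 dB
Formula: STC ~ round(average of TL values)
Sum = 44.2 + 15.5 + 38.8 + 18.5 + 18.3 + 44.0 = 179.3
Average = 179.3 / 6 = 29.88
Rounded: 30

30


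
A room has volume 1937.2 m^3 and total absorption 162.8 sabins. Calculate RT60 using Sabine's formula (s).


Given values:
  V = 1937.2 m^3
  A = 162.8 sabins
Formula: RT60 = 0.161 * V / A
Numerator: 0.161 * 1937.2 = 311.8892
RT60 = 311.8892 / 162.8 = 1.916

1.916 s


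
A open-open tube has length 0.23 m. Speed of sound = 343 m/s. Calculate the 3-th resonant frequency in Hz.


Given values:
  Tube type: open-open, L = 0.23 m, c = 343 m/s, n = 3
Formula: f_n = n * c / (2 * L)
Compute 2 * L = 2 * 0.23 = 0.46
f = 3 * 343 / 0.46
f = 2236.96

2236.96 Hz


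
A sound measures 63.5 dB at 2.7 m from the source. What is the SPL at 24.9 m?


Given values:
  SPL1 = 63.5 dB, r1 = 2.7 m, r2 = 24.9 m
Formula: SPL2 = SPL1 - 20 * log10(r2 / r1)
Compute ratio: r2 / r1 = 24.9 / 2.7 = 9.2222
Compute log10: log10(9.2222) = 0.964835
Compute drop: 20 * 0.964835 = 19.2967
SPL2 = 63.5 - 19.2967 = 44.2

44.2 dB


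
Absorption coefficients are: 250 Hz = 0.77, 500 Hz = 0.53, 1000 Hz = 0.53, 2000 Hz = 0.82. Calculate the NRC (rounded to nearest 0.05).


Given values:
  a_250 = 0.77, a_500 = 0.53
  a_1000 = 0.53, a_2000 = 0.82
Formula: NRC = (a250 + a500 + a1000 + a2000) / 4
Sum = 0.77 + 0.53 + 0.53 + 0.82 = 2.65
NRC = 2.65 / 4 = 0.6625
Rounded to nearest 0.05: 0.65

0.65


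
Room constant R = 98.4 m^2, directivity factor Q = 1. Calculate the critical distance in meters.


Given values:
  R = 98.4 m^2, Q = 1
Formula: d_c = 0.141 * sqrt(Q * R)
Compute Q * R = 1 * 98.4 = 98.4
Compute sqrt(98.4) = 9.9197
d_c = 0.141 * 9.9197 = 1.399

1.399 m


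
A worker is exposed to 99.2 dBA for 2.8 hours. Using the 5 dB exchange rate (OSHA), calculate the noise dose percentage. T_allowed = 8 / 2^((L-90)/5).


Given values:
  L = 99.2 dBA, T = 2.8 hours
Formula: T_allowed = 8 / 2^((L - 90) / 5)
Compute exponent: (99.2 - 90) / 5 = 1.84
Compute 2^(1.84) = 3.5801
T_allowed = 8 / 3.5801 = 2.234574 hours
Dose = (T / T_allowed) * 100
Dose = (2.8 / 2.234574) * 100 = 125.3

125.3 %


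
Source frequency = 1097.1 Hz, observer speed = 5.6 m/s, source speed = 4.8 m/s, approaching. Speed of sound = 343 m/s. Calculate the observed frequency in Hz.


Given values:
  f_s = 1097.1 Hz, v_o = 5.6 m/s, v_s = 4.8 m/s
  Direction: approaching
Formula: f_o = f_s * (c + v_o) / (c - v_s)
Numerator: c + v_o = 343 + 5.6 = 348.6
Denominator: c - v_s = 343 - 4.8 = 338.2
f_o = 1097.1 * 348.6 / 338.2 = 1130.84

1130.84 Hz


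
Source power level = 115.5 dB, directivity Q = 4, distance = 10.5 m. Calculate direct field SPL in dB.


Given values:
  Lw = 115.5 dB, Q = 4, r = 10.5 m
Formula: SPL = Lw + 10 * log10(Q / (4 * pi * r^2))
Compute 4 * pi * r^2 = 4 * pi * 10.5^2 = 1385.4424
Compute Q / denom = 4 / 1385.4424 = 0.00288716
Compute 10 * log10(0.00288716) = -25.3953
SPL = 115.5 + (-25.3953) = 90.1

90.1 dB


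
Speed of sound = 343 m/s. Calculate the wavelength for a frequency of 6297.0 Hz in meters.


Given values:
  c = 343 m/s, f = 6297.0 Hz
Formula: lambda = c / f
lambda = 343 / 6297.0
lambda = 0.0545

0.0545 m


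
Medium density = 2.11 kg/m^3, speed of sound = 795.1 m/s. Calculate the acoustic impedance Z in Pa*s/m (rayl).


Given values:
  rho = 2.11 kg/m^3
  c = 795.1 m/s
Formula: Z = rho * c
Z = 2.11 * 795.1
Z = 1677.66

1677.66 rayl


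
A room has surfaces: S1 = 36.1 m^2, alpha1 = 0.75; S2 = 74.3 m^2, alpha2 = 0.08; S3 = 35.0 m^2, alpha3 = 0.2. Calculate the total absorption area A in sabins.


Given surfaces:
  Surface 1: 36.1 * 0.75 = 27.075
  Surface 2: 74.3 * 0.08 = 5.944
  Surface 3: 35.0 * 0.2 = 7.0
Formula: A = sum(Si * alpha_i)
A = 27.075 + 5.944 + 7.0
A = 40.02

40.02 sabins


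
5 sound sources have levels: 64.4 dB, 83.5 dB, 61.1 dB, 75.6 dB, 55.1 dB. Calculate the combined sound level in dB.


Formula: L_total = 10 * log10( sum(10^(Li/10)) )
  Source 1: 10^(64.4/10) = 2754228.7033
  Source 2: 10^(83.5/10) = 223872113.8568
  Source 3: 10^(61.1/10) = 1288249.5517
  Source 4: 10^(75.6/10) = 36307805.477
  Source 5: 10^(55.1/10) = 323593.6569
Sum of linear values = 264545991.2457
L_total = 10 * log10(264545991.2457) = 84.23

84.23 dB


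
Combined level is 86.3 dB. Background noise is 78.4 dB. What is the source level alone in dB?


Given values:
  L_total = 86.3 dB, L_bg = 78.4 dB
Formula: L_source = 10 * log10(10^(L_total/10) - 10^(L_bg/10))
Convert to linear:
  10^(86.3/10) = 426579518.8016
  10^(78.4/10) = 69183097.0919
Difference: 426579518.8016 - 69183097.0919 = 357396421.7097
L_source = 10 * log10(357396421.7097) = 85.53

85.53 dB


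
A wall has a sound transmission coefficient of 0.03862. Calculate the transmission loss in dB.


Given values:
  tau = 0.03862
Formula: TL = 10 * log10(1 / tau)
Compute 1 / tau = 1 / 0.03862 = 25.8933
Compute log10(25.8933) = 1.413187
TL = 10 * 1.413187 = 14.13

14.13 dB


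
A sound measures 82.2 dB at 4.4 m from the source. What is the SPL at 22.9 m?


Given values:
  SPL1 = 82.2 dB, r1 = 4.4 m, r2 = 22.9 m
Formula: SPL2 = SPL1 - 20 * log10(r2 / r1)
Compute ratio: r2 / r1 = 22.9 / 4.4 = 5.2045
Compute log10: log10(5.2045) = 0.716379
Compute drop: 20 * 0.716379 = 14.3276
SPL2 = 82.2 - 14.3276 = 67.87

67.87 dB


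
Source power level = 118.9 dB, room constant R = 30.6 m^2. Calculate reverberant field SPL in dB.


Given values:
  Lw = 118.9 dB, R = 30.6 m^2
Formula: SPL = Lw + 10 * log10(4 / R)
Compute 4 / R = 4 / 30.6 = 0.130719
Compute 10 * log10(0.130719) = -8.8366
SPL = 118.9 + (-8.8366) = 110.06

110.06 dB


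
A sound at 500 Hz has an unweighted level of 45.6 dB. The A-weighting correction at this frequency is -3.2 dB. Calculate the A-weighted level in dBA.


Given values:
  SPL = 45.6 dB
  A-weighting at 500 Hz = -3.2 dB
Formula: L_A = SPL + A_weight
L_A = 45.6 + (-3.2)
L_A = 42.4

42.4 dBA


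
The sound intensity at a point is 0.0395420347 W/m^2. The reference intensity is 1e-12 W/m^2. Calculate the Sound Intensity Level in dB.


Given values:
  I = 0.0395420347 W/m^2
  I_ref = 1e-12 W/m^2
Formula: SIL = 10 * log10(I / I_ref)
Compute ratio: I / I_ref = 39542034700
Compute log10: log10(39542034700) = 10.597059
Multiply: SIL = 10 * 10.597059 = 105.97

105.97 dB


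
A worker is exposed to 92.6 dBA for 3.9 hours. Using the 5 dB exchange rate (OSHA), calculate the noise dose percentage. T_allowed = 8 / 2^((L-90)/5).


Given values:
  L = 92.6 dBA, T = 3.9 hours
Formula: T_allowed = 8 / 2^((L - 90) / 5)
Compute exponent: (92.6 - 90) / 5 = 0.52
Compute 2^(0.52) = 1.433955
T_allowed = 8 / 1.433955 = 5.578976 hours
Dose = (T / T_allowed) * 100
Dose = (3.9 / 5.578976) * 100 = 69.91

69.91 %


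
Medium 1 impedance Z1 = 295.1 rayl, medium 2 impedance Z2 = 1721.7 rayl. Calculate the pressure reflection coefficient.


Given values:
  Z1 = 295.1 rayl, Z2 = 1721.7 rayl
Formula: R = (Z2 - Z1) / (Z2 + Z1)
Numerator: Z2 - Z1 = 1721.7 - 295.1 = 1426.6
Denominator: Z2 + Z1 = 1721.7 + 295.1 = 2016.8
R = 1426.6 / 2016.8 = 0.7074

0.7074


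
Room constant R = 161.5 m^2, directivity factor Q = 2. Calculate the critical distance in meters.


Given values:
  R = 161.5 m^2, Q = 2
Formula: d_c = 0.141 * sqrt(Q * R)
Compute Q * R = 2 * 161.5 = 323.0
Compute sqrt(323.0) = 17.9722
d_c = 0.141 * 17.9722 = 2.534

2.534 m


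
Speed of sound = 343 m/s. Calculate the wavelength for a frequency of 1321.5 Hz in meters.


Given values:
  c = 343 m/s, f = 1321.5 Hz
Formula: lambda = c / f
lambda = 343 / 1321.5
lambda = 0.2596

0.2596 m


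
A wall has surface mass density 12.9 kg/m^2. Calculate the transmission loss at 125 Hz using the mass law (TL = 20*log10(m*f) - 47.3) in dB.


Given values:
  m = 12.9 kg/m^2, f = 125 Hz
Formula: TL = 20 * log10(m * f) - 47.3
Compute m * f = 12.9 * 125 = 1612.5
Compute log10(1612.5) = 3.2075
Compute 20 * 3.2075 = 64.15
TL = 64.15 - 47.3 = 16.85

16.85 dB


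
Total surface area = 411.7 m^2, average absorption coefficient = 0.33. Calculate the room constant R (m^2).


Given values:
  S = 411.7 m^2, alpha = 0.33
Formula: R = S * alpha / (1 - alpha)
Numerator: 411.7 * 0.33 = 135.861
Denominator: 1 - 0.33 = 0.67
R = 135.861 / 0.67 = 202.78

202.78 m^2


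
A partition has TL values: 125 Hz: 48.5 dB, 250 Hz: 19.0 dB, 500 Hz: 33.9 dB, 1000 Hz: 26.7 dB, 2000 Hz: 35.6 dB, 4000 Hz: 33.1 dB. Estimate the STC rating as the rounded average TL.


Given TL values at each frequency:
  125 Hz: 48.5 dB
  250 Hz: 19.0 dB
  500 Hz: 33.9 dB
  1000 Hz: 26.7 dB
  2000 Hz: 35.6 dB
  4000 Hz: 33.1 dB
Formula: STC ~ round(average of TL values)
Sum = 48.5 + 19.0 + 33.9 + 26.7 + 35.6 + 33.1 = 196.8
Average = 196.8 / 6 = 32.8
Rounded: 33

33


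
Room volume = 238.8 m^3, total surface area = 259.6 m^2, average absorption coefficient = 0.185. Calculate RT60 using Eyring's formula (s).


Given values:
  V = 238.8 m^3, S = 259.6 m^2, alpha = 0.185
Formula: RT60 = 0.161 * V / (-S * ln(1 - alpha))
Compute ln(1 - 0.185) = ln(0.815) = -0.204567
Denominator: -259.6 * -0.204567 = 53.1056
Numerator: 0.161 * 238.8 = 38.4468
RT60 = 38.4468 / 53.1056 = 0.724

0.724 s


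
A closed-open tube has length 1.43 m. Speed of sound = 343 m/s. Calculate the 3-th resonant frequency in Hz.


Given values:
  Tube type: closed-open, L = 1.43 m, c = 343 m/s, n = 3
Formula: f_n = (2n - 1) * c / (4 * L)
Compute 2n - 1 = 2*3 - 1 = 5
Compute 4 * L = 4 * 1.43 = 5.72
f = 5 * 343 / 5.72
f = 299.83

299.83 Hz


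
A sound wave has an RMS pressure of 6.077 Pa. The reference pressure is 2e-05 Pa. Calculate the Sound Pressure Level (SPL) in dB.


Given values:
  p = 6.077 Pa
  p_ref = 2e-05 Pa
Formula: SPL = 20 * log10(p / p_ref)
Compute ratio: p / p_ref = 6.077 / 2e-05 = 303850
Compute log10: log10(303850) = 5.482659
Multiply: SPL = 20 * 5.482659 = 109.65

109.65 dB


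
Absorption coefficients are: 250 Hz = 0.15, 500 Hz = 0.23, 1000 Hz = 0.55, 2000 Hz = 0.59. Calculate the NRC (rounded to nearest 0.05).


Given values:
  a_250 = 0.15, a_500 = 0.23
  a_1000 = 0.55, a_2000 = 0.59
Formula: NRC = (a250 + a500 + a1000 + a2000) / 4
Sum = 0.15 + 0.23 + 0.55 + 0.59 = 1.52
NRC = 1.52 / 4 = 0.38
Rounded to nearest 0.05: 0.4

0.4


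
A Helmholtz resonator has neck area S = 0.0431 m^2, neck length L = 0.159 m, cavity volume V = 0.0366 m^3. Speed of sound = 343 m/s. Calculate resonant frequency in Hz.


Given values:
  S = 0.0431 m^2, L = 0.159 m, V = 0.0366 m^3, c = 343 m/s
Formula: f = (c / (2*pi)) * sqrt(S / (V * L))
Compute V * L = 0.0366 * 0.159 = 0.0058194
Compute S / (V * L) = 0.0431 / 0.0058194 = 7.4063
Compute sqrt(7.4063) = 2.721452
Compute c / (2*pi) = 343 / 6.283185 = 54.590148
f = 54.590148 * 2.721452 = 148.56

148.56 Hz


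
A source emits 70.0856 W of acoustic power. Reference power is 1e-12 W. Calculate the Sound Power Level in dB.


Given values:
  W = 70.0856 W
  W_ref = 1e-12 W
Formula: SWL = 10 * log10(W / W_ref)
Compute ratio: W / W_ref = 70085600000000
Compute log10: log10(70085600000000) = 13.845629
Multiply: SWL = 10 * 13.845629 = 138.46

138.46 dB


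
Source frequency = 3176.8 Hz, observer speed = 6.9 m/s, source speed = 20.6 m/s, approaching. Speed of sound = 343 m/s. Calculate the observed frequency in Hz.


Given values:
  f_s = 3176.8 Hz, v_o = 6.9 m/s, v_s = 20.6 m/s
  Direction: approaching
Formula: f_o = f_s * (c + v_o) / (c - v_s)
Numerator: c + v_o = 343 + 6.9 = 349.9
Denominator: c - v_s = 343 - 20.6 = 322.4
f_o = 3176.8 * 349.9 / 322.4 = 3447.77

3447.77 Hz


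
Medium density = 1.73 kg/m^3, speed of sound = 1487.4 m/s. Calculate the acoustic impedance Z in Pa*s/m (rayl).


Given values:
  rho = 1.73 kg/m^3
  c = 1487.4 m/s
Formula: Z = rho * c
Z = 1.73 * 1487.4
Z = 2573.2

2573.2 rayl


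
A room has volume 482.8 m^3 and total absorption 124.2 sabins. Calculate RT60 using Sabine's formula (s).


Given values:
  V = 482.8 m^3
  A = 124.2 sabins
Formula: RT60 = 0.161 * V / A
Numerator: 0.161 * 482.8 = 77.7308
RT60 = 77.7308 / 124.2 = 0.626

0.626 s


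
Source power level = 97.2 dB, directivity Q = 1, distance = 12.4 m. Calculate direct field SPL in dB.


Given values:
  Lw = 97.2 dB, Q = 1, r = 12.4 m
Formula: SPL = Lw + 10 * log10(Q / (4 * pi * r^2))
Compute 4 * pi * r^2 = 4 * pi * 12.4^2 = 1932.2051
Compute Q / denom = 1 / 1932.2051 = 0.00051754
Compute 10 * log10(0.00051754) = -32.8606
SPL = 97.2 + (-32.8606) = 64.34

64.34 dB


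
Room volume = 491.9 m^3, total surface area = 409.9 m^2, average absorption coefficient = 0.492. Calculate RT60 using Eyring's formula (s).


Given values:
  V = 491.9 m^3, S = 409.9 m^2, alpha = 0.492
Formula: RT60 = 0.161 * V / (-S * ln(1 - alpha))
Compute ln(1 - 0.492) = ln(0.508) = -0.677274
Denominator: -409.9 * -0.677274 = 277.6146
Numerator: 0.161 * 491.9 = 79.1959
RT60 = 79.1959 / 277.6146 = 0.285

0.285 s


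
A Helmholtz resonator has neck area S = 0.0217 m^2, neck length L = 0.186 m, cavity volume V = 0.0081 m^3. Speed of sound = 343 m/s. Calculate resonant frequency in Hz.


Given values:
  S = 0.0217 m^2, L = 0.186 m, V = 0.0081 m^3, c = 343 m/s
Formula: f = (c / (2*pi)) * sqrt(S / (V * L))
Compute V * L = 0.0081 * 0.186 = 0.0015066
Compute S / (V * L) = 0.0217 / 0.0015066 = 14.4033
Compute sqrt(14.4033) = 3.795168
Compute c / (2*pi) = 343 / 6.283185 = 54.590148
f = 54.590148 * 3.795168 = 207.18

207.18 Hz
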